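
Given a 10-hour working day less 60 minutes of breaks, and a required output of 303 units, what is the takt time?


Available = 10×60 - 60 = 540 min
Takt time = 540 / 303
= 1.78 min/unit


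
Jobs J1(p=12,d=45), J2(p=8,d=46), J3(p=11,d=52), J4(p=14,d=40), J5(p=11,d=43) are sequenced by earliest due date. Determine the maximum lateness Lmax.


EDD order: J4 → J5 → J1 → J2 → J3
Completion and lateness:
  J4: C=14, d=40, L=14-40=-26
  J5: C=25, d=43, L=25-43=-18
  J1: C=37, d=45, L=37-45=-8
  J2: C=45, d=46, L=45-46=-1
  J3: C=56, d=52, L=56-52=4
Lmax = max(-26, -18, -8, -1, 4)
= 4


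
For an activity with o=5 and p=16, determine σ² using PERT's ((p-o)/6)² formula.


σ² = ((p - o) / 6)² = (p - o)² / 36
= (16 - 5)² / 36
= 11² / 36
= 121 / 36
= 3.3611


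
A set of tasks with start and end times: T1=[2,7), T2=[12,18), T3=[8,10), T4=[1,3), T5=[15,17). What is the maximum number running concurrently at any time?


Check each time point for overlaps:
  t=2: 2 tasks active (T1, T4)
Max concurrent = 2


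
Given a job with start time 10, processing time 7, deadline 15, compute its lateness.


Completion = 10 + 7 = 17
Lateness = C - d = 17 - 15
= 2


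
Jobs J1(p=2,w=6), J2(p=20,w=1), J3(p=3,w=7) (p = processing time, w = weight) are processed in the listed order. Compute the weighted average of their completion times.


Completion times:
  J1: C=2, w×C=6×2=12
  J2: C=22, w×C=1×22=22
  J3: C=25, w×C=7×25=175
Sum w×C = 209
Sum w = 14
Weighted avg = 209/14
= 14.93


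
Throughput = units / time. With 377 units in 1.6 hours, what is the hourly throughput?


Throughput = units / time
= 377 / 1.6
= 235.6 units/hour


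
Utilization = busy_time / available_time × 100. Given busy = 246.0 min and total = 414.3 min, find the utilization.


Utilization = busy / total × 100
= 246.0 / 414.3 × 100
= 59.4%


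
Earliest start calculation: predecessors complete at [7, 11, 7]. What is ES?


ES = max of all predecessor completion times
Predecessors: [7, 11, 7]
ES = max(7, 11, 7)
= 11


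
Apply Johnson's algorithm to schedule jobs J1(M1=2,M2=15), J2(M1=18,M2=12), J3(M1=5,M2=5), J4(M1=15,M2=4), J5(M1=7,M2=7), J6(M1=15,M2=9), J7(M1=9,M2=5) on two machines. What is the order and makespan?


Johnson's rule:
Group 1 (M1≤M2, sort by M1): ['J1', 'J3', 'J5']
Group 2 (M1>M2, sort desc M2): ['J2', 'J6', 'J7', 'J4']
Sequence: J1 → J3 → J5 → J2 → J6 → J7 → J4
Makespan calculation:
  J1: M1 done=2, M2 done=17
  J3: M1 done=7, M2 done=22
  J5: M1 done=14, M2 done=29
  J2: M1 done=32, M2 done=44
  J6: M1 done=47, M2 done=56
  J7: M1 done=56, M2 done=61
  J4: M1 done=71, M2 done=75
= Sequence: J1 → J3 → J5 → J2 → J6 → J7 → J4, Makespan: 75


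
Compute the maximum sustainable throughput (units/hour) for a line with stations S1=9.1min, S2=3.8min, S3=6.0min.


Bottleneck = longest station time
Station times: [9.1, 3.8, 6.0]
Max = 9.1 min
Rate = 60 / 9.1
= 6.59 units/hour (bottleneck: 9.1min)


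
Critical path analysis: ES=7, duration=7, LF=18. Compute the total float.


EF = ES + duration = 7 + 7 = 14
LS = LF - duration = 18 - 7 = 11
Total Float = LF - EF = 18 - 14
(or LS - ES = 11 - 7)
= 4


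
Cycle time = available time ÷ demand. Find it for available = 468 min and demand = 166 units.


Cycle time = available time / demand
= 468 / 166
= 2.82 min/unit


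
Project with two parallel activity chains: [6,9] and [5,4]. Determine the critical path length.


Path A: 6 + 9 = 15
Path B: 5 + 4 = 9
Critical path = longest = max(15, 9)
= 15 (Path A)


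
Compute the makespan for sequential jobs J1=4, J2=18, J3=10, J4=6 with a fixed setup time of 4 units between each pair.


Makespan = Σ processing + (n-1) × setup
= (4 + 18 + 10 + 6) + (4-1)×4
= 38 + 12
= 50 time units


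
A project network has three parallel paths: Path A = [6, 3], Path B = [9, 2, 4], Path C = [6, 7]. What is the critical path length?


Path A: 6 + 3 = 9
Path B: 9 + 2 + 4 = 15
Path C: 6 + 7 = 13
Critical path = longest = max(9, 15, 13)
= 15 (Path B)


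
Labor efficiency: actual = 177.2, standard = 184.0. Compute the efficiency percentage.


Efficiency = (actual / standard) × 100
= (177.2 / 184.0) × 100
= 96.3%


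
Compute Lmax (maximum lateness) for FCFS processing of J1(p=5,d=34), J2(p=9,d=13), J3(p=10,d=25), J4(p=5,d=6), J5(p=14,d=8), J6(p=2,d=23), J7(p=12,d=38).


Lateness per job (L = C - d):
  J1: C=5, d=34, L=-29
  J2: C=14, d=13, L=1
  J3: C=24, d=25, L=-1
  J4: C=29, d=6, L=23
  J5: C=43, d=8, L=35
  J6: C=45, d=23, L=22
  J7: C=57, d=38, L=19
Lmax = max(-29, 1, -1, 23, 35, 22, 19)
= 35


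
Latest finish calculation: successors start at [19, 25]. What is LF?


LF = min of all successor start times
Successors start at: [19, 25]
LF = min(19, 25)
= 19


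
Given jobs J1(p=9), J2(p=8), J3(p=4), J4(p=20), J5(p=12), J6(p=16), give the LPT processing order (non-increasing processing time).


LPT: sort by longest processing time first
  J4: p=20
  J6: p=16
  J5: p=12
  J1: p=9
  J2: p=8
  J3: p=4
Order: J4 → J6 → J5 → J1 → J2 → J3


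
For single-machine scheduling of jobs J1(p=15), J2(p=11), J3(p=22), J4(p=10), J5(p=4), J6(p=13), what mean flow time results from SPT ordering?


SPT order: J5 → J4 → J2 → J6 → J1 → J3
Completion times:
  J5: C=4
  J4: C=14
  J2: C=25
  J6: C=38
  J1: C=53
  J3: C=75
Sum = 209, n = 6
Mean flow = 209/6
= 34.83


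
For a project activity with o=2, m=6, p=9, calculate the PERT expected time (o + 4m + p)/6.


te = (o + 4m + p) / 6
= (2 + 4×6 + 9) / 6
= (2 + 24 + 9) / 6
= 35 / 6
= 5.83


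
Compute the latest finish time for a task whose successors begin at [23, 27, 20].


LF = min of all successor start times
Successors start at: [23, 27, 20]
LF = min(23, 27, 20)
= 20


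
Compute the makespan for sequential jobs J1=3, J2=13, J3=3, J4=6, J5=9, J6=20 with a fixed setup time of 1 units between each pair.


Makespan = Σ processing + (n-1) × setup
= (3 + 13 + 3 + 6 + 9 + 20) + (6-1)×1
= 54 + 5
= 59 time units


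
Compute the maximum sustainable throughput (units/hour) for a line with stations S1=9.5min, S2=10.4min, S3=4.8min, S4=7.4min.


Bottleneck = longest station time
Station times: [9.5, 10.4, 4.8, 7.4]
Max = 10.4 min
Rate = 60 / 10.4
= 5.77 units/hour (bottleneck: 10.4min)


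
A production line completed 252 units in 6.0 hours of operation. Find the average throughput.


Throughput = units / time
= 252 / 6.0
= 42.0 units/hour


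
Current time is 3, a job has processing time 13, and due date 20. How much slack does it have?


Slack = due - current_time - processing
= 20 - 3 - 13
= 4


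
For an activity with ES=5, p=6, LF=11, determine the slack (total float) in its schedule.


EF = ES + duration = 5 + 6 = 11
LS = LF - duration = 11 - 6 = 5
Total Float = LF - EF = 11 - 11
(or LS - ES = 5 - 5)
= 0


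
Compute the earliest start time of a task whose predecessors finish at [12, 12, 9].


ES = max of all predecessor completion times
Predecessors: [12, 12, 9]
ES = max(12, 12, 9)
= 12


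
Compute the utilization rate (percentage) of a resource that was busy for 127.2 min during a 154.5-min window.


Utilization = busy / total × 100
= 127.2 / 154.5 × 100
= 82.3%


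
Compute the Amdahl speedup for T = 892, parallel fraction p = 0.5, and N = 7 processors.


Amdahl's law: T_p = T × ((1-p) + p/N)
= 892 × ((1-0.5) + 0.5/7)
= 892 × (0.50 + 0.0714)
= 892 × 0.5714
= 509.71
Speedup = 892/509.71
= 1.75×


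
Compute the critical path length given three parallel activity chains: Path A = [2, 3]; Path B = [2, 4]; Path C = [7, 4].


Path A: 2 + 3 = 5
Path B: 2 + 4 = 6
Path C: 7 + 4 = 11
Critical path = longest = max(5, 6, 11)
= 11 (Path C)


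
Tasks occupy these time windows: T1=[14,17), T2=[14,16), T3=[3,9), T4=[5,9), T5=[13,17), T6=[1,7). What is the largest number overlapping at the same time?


Check each time point for overlaps:
  t=5: 3 tasks active (T3, T4, T6)
Max concurrent = 3


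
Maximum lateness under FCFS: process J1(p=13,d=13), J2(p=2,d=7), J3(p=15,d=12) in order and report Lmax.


Lateness per job (L = C - d):
  J1: C=13, d=13, L=0
  J2: C=15, d=7, L=8
  J3: C=30, d=12, L=18
Lmax = max(0, 8, 18)
= 18


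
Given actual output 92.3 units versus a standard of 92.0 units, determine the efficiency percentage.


Efficiency = (actual / standard) × 100
= (92.3 / 92.0) × 100
= 100.3%


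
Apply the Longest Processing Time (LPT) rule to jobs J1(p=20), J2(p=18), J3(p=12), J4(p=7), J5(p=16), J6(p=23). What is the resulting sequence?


LPT: sort by longest processing time first
  J6: p=23
  J1: p=20
  J2: p=18
  J5: p=16
  J3: p=12
  J4: p=7
Order: J6 → J1 → J2 → J5 → J3 → J4


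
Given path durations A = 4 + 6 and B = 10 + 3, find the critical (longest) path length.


Path A: 4 + 6 = 10
Path B: 10 + 3 = 13
Critical path = longest = max(10, 13)
= 13 (Path B)


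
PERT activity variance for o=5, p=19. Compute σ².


σ² = ((p - o) / 6)² = (p - o)² / 36
= (19 - 5)² / 36
= 14² / 36
= 196 / 36
= 5.4444


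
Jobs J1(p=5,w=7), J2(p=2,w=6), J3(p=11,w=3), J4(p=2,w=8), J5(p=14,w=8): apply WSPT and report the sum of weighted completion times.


WSPT order (by p/w): J4 → J2 → J1 → J5 → J3
  J4: C=2, w·C=8×2=16
  J2: C=4, w·C=6×4=24
  J1: C=9, w·C=7×9=63
  J5: C=23, w·C=8×23=184
  J3: C=34, w·C=3×34=102
Σ w·C = 389
= 389


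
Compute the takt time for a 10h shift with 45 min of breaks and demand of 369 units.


Available = 10×60 - 45 = 555 min
Takt time = 555 / 369
= 1.50 min/unit


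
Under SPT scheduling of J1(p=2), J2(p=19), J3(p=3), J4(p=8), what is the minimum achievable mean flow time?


SPT order: J1 → J3 → J4 → J2
Completion times:
  J1: C=2
  J3: C=5
  J4: C=13
  J2: C=32
Sum = 52, n = 4
Mean flow = 52/4
= 13.00


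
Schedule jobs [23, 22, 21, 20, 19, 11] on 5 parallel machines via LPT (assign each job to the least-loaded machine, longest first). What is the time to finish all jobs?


Jobs (LPT sorted): [23, 22, 21, 20, 19, 11]
Machines: 5
  J=23 → Machine 1 (load: 0+23=23)
  J=22 → Machine 2 (load: 0+22=22)
  J=21 → Machine 3 (load: 0+21=21)
  J=20 → Machine 4 (load: 0+20=20)
  J=19 → Machine 5 (load: 0+19=19)
  J=11 → Machine 5 (load: 19+11=30)
Machine loads: [23, 22, 21, 20, 30]
Makespan = max = 30 time units


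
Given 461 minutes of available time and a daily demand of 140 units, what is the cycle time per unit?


Cycle time = available time / demand
= 461 / 140
= 3.29 min/unit


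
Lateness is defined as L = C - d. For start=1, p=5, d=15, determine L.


Completion = 1 + 5 = 6
Lateness = C - d = 6 - 15
= -9


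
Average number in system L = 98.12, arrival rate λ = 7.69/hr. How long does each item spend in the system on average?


Little's law: L = λW → W = L / λ
= 98.12 / 7.69
= 12.76 hours


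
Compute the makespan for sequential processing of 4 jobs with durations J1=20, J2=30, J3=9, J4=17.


Sequential makespan: sum all processing times
= 20 + 30 + 9 + 17
= 76 time units


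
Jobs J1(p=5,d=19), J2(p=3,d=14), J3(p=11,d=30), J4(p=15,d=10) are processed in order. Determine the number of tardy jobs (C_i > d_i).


Completion vs due date:
  J1: C=5, d=19 → on time
  J2: C=8, d=14 → on time
  J3: C=19, d=30 → on time
  J4: C=34, d=10 → TARDY
Tardy jobs: J4
Count = 1


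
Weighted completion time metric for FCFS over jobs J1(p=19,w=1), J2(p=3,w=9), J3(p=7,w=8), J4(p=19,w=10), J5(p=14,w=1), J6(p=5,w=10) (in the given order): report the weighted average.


Completion times:
  J1: C=19, w×C=1×19=19
  J2: C=22, w×C=9×22=198
  J3: C=29, w×C=8×29=232
  J4: C=48, w×C=10×48=480
  J5: C=62, w×C=1×62=62
  J6: C=67, w×C=10×67=670
Sum w×C = 1661
Sum w = 39
Weighted avg = 1661/39
= 42.59


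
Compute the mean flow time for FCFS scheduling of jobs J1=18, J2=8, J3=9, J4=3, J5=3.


Completion times:
  J1: completes at 18
  J2: completes at 26
  J3: completes at 35
  J4: completes at 38
  J5: completes at 41
Sum = 158
Average = 158/5
= 31.60


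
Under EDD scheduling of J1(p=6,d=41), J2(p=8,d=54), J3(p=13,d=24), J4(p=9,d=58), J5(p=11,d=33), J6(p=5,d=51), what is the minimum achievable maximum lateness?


EDD order: J3 → J5 → J1 → J6 → J2 → J4
Completion and lateness:
  J3: C=13, d=24, L=13-24=-11
  J5: C=24, d=33, L=24-33=-9
  J1: C=30, d=41, L=30-41=-11
  J6: C=35, d=51, L=35-51=-16
  J2: C=43, d=54, L=43-54=-11
  J4: C=52, d=58, L=52-58=-6
Lmax = max(-11, -9, -11, -16, -11, -6)
= -6


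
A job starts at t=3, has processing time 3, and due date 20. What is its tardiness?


Completion = start + processing = 3 + 3 = 6
Tardiness = max(0, C - d) = max(0, 6 - 20)
= max(0, -14)
= 0


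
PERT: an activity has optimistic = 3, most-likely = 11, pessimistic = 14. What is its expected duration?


te = (o + 4m + p) / 6
= (3 + 4×11 + 14) / 6
= (3 + 44 + 14) / 6
= 61 / 6
= 10.17


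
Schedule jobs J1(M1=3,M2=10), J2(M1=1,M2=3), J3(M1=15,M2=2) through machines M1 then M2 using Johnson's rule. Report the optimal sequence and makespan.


Johnson's rule:
Group 1 (M1≤M2, sort by M1): ['J2', 'J1']
Group 2 (M1>M2, sort desc M2): ['J3']
Sequence: J2 → J1 → J3
Makespan calculation:
  J2: M1 done=1, M2 done=4
  J1: M1 done=4, M2 done=14
  J3: M1 done=19, M2 done=21
= Sequence: J2 → J1 → J3, Makespan: 21


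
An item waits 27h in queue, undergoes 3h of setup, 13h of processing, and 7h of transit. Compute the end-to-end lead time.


Lead time = queue + setup + processing + transit
= 27 + 3 + 13 + 7
= 50 hours


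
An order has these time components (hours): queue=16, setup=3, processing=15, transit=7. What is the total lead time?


Lead time = queue + setup + processing + transit
= 16 + 3 + 15 + 7
= 41 hours


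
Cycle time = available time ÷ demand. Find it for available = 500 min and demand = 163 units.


Cycle time = available time / demand
= 500 / 163
= 3.07 min/unit


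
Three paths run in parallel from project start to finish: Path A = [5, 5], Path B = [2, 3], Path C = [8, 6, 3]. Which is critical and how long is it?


Path A: 5 + 5 = 10
Path B: 2 + 3 = 5
Path C: 8 + 6 + 3 = 17
Critical path = longest = max(10, 5, 17)
= 17 (Path C)


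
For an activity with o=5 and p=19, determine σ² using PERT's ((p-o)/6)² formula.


σ² = ((p - o) / 6)² = (p - o)² / 36
= (19 - 5)² / 36
= 14² / 36
= 196 / 36
= 5.4444


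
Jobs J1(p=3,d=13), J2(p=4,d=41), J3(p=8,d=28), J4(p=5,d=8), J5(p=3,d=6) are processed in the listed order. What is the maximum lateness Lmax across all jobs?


Lateness per job (L = C - d):
  J1: C=3, d=13, L=-10
  J2: C=7, d=41, L=-34
  J3: C=15, d=28, L=-13
  J4: C=20, d=8, L=12
  J5: C=23, d=6, L=17
Lmax = max(-10, -34, -13, 12, 17)
= 17


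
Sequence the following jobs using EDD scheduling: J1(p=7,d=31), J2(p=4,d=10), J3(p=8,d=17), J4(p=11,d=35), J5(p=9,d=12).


EDD: sort by earliest due date
  J2: d=10, p=4
  J5: d=12, p=9
  J3: d=17, p=8
  J1: d=31, p=7
  J4: d=35, p=11
Order: J2 → J5 → J3 → J1 → J4


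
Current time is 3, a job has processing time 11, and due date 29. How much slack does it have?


Slack = due - current_time - processing
= 29 - 3 - 11
= 15


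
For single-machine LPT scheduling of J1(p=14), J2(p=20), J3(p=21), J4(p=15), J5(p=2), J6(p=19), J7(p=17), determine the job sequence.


LPT: sort by longest processing time first
  J3: p=21
  J2: p=20
  J6: p=19
  J7: p=17
  J4: p=15
  J1: p=14
  J5: p=2
Order: J3 → J2 → J6 → J7 → J4 → J1 → J5


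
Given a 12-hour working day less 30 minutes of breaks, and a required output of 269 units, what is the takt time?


Available = 12×60 - 30 = 690 min
Takt time = 690 / 269
= 2.57 min/unit


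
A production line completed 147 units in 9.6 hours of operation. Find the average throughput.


Throughput = units / time
= 147 / 9.6
= 15.3 units/hour


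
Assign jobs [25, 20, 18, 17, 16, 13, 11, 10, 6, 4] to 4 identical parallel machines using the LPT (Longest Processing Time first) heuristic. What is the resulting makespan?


Jobs (LPT sorted): [25, 20, 18, 17, 16, 13, 11, 10, 6, 4]
Machines: 4
  J=25 → Machine 1 (load: 0+25=25)
  J=20 → Machine 2 (load: 0+20=20)
  J=18 → Machine 3 (load: 0+18=18)
  J=17 → Machine 4 (load: 0+17=17)
  J=16 → Machine 4 (load: 17+16=33)
  J=13 → Machine 3 (load: 18+13=31)
  J=11 → Machine 2 (load: 20+11=31)
  J=10 → Machine 1 (load: 25+10=35)
  J=6 → Machine 2 (load: 31+6=37)
  J=4 → Machine 3 (load: 31+4=35)
Machine loads: [35, 37, 35, 33]
Makespan = max = 37 time units


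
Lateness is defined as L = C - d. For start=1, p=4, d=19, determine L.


Completion = 1 + 4 = 5
Lateness = C - d = 5 - 19
= -14


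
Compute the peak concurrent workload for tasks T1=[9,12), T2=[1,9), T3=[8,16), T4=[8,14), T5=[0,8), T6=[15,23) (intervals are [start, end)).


Check each time point for overlaps:
  t=8: 3 tasks active (T2, T3, T4)
Max concurrent = 3


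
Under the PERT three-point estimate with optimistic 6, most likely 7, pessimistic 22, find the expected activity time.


te = (o + 4m + p) / 6
= (6 + 4×7 + 22) / 6
= (6 + 28 + 22) / 6
= 56 / 6
= 9.33


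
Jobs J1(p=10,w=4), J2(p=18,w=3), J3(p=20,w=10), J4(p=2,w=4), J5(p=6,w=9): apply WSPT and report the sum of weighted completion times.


WSPT order (by p/w): J4 → J5 → J3 → J1 → J2
  J4: C=2, w·C=4×2=8
  J5: C=8, w·C=9×8=72
  J3: C=28, w·C=10×28=280
  J1: C=38, w·C=4×38=152
  J2: C=56, w·C=3×56=168
Σ w·C = 680
= 680


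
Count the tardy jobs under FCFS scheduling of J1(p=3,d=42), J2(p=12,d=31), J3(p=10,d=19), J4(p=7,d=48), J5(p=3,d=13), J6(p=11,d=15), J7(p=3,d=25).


Completion vs due date:
  J1: C=3, d=42 → on time
  J2: C=15, d=31 → on time
  J3: C=25, d=19 → TARDY
  J4: C=32, d=48 → on time
  J5: C=35, d=13 → TARDY
  J6: C=46, d=15 → TARDY
  J7: C=49, d=25 → TARDY
Tardy jobs: J3, J5, J6, J7
Count = 4


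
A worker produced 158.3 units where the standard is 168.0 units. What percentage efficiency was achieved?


Efficiency = (actual / standard) × 100
= (158.3 / 168.0) × 100
= 94.2%


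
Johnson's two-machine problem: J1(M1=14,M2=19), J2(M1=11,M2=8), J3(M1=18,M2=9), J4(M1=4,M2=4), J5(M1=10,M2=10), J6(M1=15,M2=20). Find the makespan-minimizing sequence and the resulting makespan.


Johnson's rule:
Group 1 (M1≤M2, sort by M1): ['J4', 'J5', 'J1', 'J6']
Group 2 (M1>M2, sort desc M2): ['J3', 'J2']
Sequence: J4 → J5 → J1 → J6 → J3 → J2
Makespan calculation:
  J4: M1 done=4, M2 done=8
  J5: M1 done=14, M2 done=24
  J1: M1 done=28, M2 done=47
  J6: M1 done=43, M2 done=67
  J3: M1 done=61, M2 done=76
  J2: M1 done=72, M2 done=84
= Sequence: J4 → J5 → J1 → J6 → J3 → J2, Makespan: 84


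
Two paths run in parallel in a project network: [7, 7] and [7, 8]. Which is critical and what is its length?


Path A: 7 + 7 = 14
Path B: 7 + 8 = 15
Critical path = longest = max(14, 15)
= 15 (Path B)


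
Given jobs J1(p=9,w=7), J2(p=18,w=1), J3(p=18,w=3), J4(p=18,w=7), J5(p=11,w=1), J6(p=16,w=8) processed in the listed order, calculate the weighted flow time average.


Completion times:
  J1: C=9, w×C=7×9=63
  J2: C=27, w×C=1×27=27
  J3: C=45, w×C=3×45=135
  J4: C=63, w×C=7×63=441
  J5: C=74, w×C=1×74=74
  J6: C=90, w×C=8×90=720
Sum w×C = 1460
Sum w = 27
Weighted avg = 1460/27
= 54.07


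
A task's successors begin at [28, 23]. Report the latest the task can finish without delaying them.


LF = min of all successor start times
Successors start at: [28, 23]
LF = min(28, 23)
= 23


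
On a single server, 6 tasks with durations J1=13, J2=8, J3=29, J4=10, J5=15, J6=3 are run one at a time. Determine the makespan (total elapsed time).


Sequential makespan: sum all processing times
= 13 + 8 + 29 + 10 + 15 + 3
= 78 time units


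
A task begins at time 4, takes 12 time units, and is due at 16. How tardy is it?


Completion = start + processing = 4 + 12 = 16
Tardiness = max(0, C - d) = max(0, 16 - 16)
= max(0, 0)
= 0


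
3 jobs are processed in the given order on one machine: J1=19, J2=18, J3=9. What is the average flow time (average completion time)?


Completion times:
  J1: completes at 19
  J2: completes at 37
  J3: completes at 46
Sum = 102
Average = 102/3
= 34.00


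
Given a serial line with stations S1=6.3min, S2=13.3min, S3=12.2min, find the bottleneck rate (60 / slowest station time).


Bottleneck = longest station time
Station times: [6.3, 13.3, 12.2]
Max = 13.3 min
Rate = 60 / 13.3
= 4.51 units/hour (bottleneck: 13.3min)


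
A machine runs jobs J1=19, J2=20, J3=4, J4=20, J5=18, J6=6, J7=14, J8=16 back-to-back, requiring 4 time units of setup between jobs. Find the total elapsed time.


Makespan = Σ processing + (n-1) × setup
= (19 + 20 + 4 + 20 + 18 + 6 + 14 + 16) + (8-1)×4
= 117 + 28
= 145 time units


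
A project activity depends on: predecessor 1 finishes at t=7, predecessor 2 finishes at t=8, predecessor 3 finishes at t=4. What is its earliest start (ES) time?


ES = max of all predecessor completion times
Predecessors: [7, 8, 4]
ES = max(7, 8, 4)
= 8


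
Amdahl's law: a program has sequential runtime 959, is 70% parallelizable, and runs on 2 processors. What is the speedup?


Amdahl's law: T_p = T × ((1-p) + p/N)
= 959 × ((1-0.7) + 0.7/2)
= 959 × (0.30 + 0.3500)
= 959 × 0.6500
= 623.35
Speedup = 959/623.35
= 1.54×


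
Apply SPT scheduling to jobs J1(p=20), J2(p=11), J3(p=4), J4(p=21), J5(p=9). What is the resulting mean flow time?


SPT order: J3 → J5 → J2 → J1 → J4
Completion times:
  J3: C=4
  J5: C=13
  J2: C=24
  J1: C=44
  J4: C=65
Sum = 150, n = 5
Mean flow = 150/5
= 30.00


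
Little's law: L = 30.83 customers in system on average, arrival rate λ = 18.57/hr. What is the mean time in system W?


Little's law: L = λW → W = L / λ
= 30.83 / 18.57
= 1.66 hours


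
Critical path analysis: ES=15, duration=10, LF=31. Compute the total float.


EF = ES + duration = 15 + 10 = 25
LS = LF - duration = 31 - 10 = 21
Total Float = LF - EF = 31 - 25
(or LS - ES = 21 - 15)
= 6


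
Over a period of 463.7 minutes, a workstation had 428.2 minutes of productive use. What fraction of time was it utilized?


Utilization = busy / total × 100
= 428.2 / 463.7 × 100
= 92.3%


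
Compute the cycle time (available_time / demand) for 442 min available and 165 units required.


Cycle time = available time / demand
= 442 / 165
= 2.68 min/unit


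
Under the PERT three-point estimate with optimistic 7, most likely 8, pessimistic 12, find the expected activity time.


te = (o + 4m + p) / 6
= (7 + 4×8 + 12) / 6
= (7 + 32 + 12) / 6
= 51 / 6
= 8.50


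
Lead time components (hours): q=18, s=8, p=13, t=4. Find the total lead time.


Lead time = queue + setup + processing + transit
= 18 + 8 + 13 + 4
= 43 hours


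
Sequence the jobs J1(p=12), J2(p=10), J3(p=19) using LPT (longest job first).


LPT: sort by longest processing time first
  J3: p=19
  J1: p=12
  J2: p=10
Order: J3 → J1 → J2


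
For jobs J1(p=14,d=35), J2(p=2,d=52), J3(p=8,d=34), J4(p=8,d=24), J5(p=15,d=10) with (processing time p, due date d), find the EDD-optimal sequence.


EDD: sort by earliest due date
  J5: d=10, p=15
  J4: d=24, p=8
  J3: d=34, p=8
  J1: d=35, p=14
  J2: d=52, p=2
Order: J5 → J4 → J3 → J1 → J2


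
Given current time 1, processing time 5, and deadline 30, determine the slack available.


Slack = due - current_time - processing
= 30 - 1 - 5
= 24


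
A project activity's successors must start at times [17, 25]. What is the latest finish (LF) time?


LF = min of all successor start times
Successors start at: [17, 25]
LF = min(17, 25)
= 17


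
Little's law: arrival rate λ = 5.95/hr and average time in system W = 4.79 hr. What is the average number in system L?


Little's law: L = λ × W
= 5.95 × 4.79
= 28.50


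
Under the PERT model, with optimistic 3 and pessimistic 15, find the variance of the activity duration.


σ² = ((p - o) / 6)² = (p - o)² / 36
= (15 - 3)² / 36
= 12² / 36
= 144 / 36
= 4.0000


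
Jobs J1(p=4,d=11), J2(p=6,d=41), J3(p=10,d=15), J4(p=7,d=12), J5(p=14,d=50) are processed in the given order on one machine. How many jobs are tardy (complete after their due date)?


Completion vs due date:
  J1: C=4, d=11 → on time
  J2: C=10, d=41 → on time
  J3: C=20, d=15 → TARDY
  J4: C=27, d=12 → TARDY
  J5: C=41, d=50 → on time
Tardy jobs: J3, J4
Count = 2


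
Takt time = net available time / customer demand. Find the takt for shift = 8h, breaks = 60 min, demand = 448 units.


Available = 8×60 - 60 = 420 min
Takt time = 420 / 448
= 0.94 min/unit


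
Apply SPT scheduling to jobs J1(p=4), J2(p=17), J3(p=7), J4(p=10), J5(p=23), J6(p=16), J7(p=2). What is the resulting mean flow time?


SPT order: J7 → J1 → J3 → J4 → J6 → J2 → J5
Completion times:
  J7: C=2
  J1: C=6
  J3: C=13
  J4: C=23
  J6: C=39
  J2: C=56
  J5: C=79
Sum = 218, n = 7
Mean flow = 218/7
= 31.14


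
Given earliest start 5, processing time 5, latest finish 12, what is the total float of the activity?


EF = ES + duration = 5 + 5 = 10
LS = LF - duration = 12 - 5 = 7
Total Float = LF - EF = 12 - 10
(or LS - ES = 7 - 5)
= 2


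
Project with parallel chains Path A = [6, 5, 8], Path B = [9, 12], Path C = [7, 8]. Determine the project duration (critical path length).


Path A: 6 + 5 + 8 = 19
Path B: 9 + 12 = 21
Path C: 7 + 8 = 15
Critical path = longest = max(19, 21, 15)
= 21 (Path B)


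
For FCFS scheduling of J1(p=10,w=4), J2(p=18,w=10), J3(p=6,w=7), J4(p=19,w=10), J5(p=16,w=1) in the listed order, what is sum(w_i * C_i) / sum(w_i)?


Completion times:
  J1: C=10, w×C=4×10=40
  J2: C=28, w×C=10×28=280
  J3: C=34, w×C=7×34=238
  J4: C=53, w×C=10×53=530
  J5: C=69, w×C=1×69=69
Sum w×C = 1157
Sum w = 32
Weighted avg = 1157/32
= 36.16


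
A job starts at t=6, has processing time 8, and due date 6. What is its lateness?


Completion = 6 + 8 = 14
Lateness = C - d = 14 - 6
= 8


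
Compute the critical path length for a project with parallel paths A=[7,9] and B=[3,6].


Path A: 7 + 9 = 16
Path B: 3 + 6 = 9
Critical path = longest = max(16, 9)
= 16 (Path A)


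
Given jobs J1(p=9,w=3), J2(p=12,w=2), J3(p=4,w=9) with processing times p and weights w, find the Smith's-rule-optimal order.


WSPT (Smith's rule): sort by p/w ascending
  J3: p/w = 4/9 = 0.444
  J1: p/w = 9/3 = 3.000
  J2: p/w = 12/2 = 6.000
Order: J3 → J1 → J2


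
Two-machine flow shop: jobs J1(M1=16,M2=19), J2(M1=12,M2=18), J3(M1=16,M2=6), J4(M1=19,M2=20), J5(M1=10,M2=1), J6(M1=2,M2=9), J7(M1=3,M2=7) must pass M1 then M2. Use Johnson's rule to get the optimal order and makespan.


Johnson's rule:
Group 1 (M1≤M2, sort by M1): ['J6', 'J7', 'J2', 'J1', 'J4']
Group 2 (M1>M2, sort desc M2): ['J3', 'J5']
Sequence: J6 → J7 → J2 → J1 → J4 → J3 → J5
Makespan calculation:
  J6: M1 done=2, M2 done=11
  J7: M1 done=5, M2 done=18
  J2: M1 done=17, M2 done=36
  J1: M1 done=33, M2 done=55
  J4: M1 done=52, M2 done=75
  J3: M1 done=68, M2 done=81
  J5: M1 done=78, M2 done=82
= Sequence: J6 → J7 → J2 → J1 → J4 → J3 → J5, Makespan: 82


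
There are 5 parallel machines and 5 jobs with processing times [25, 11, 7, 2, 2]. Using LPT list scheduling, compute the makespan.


Jobs (LPT sorted): [25, 11, 7, 2, 2]
Machines: 5
  J=25 → Machine 1 (load: 0+25=25)
  J=11 → Machine 2 (load: 0+11=11)
  J=7 → Machine 3 (load: 0+7=7)
  J=2 → Machine 4 (load: 0+2=2)
  J=2 → Machine 5 (load: 0+2=2)
Machine loads: [25, 11, 7, 2, 2]
Makespan = max = 25 time units


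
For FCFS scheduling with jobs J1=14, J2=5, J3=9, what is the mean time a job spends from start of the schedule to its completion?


Completion times:
  J1: completes at 14
  J2: completes at 19
  J3: completes at 28
Sum = 61
Average = 61/3
= 20.33


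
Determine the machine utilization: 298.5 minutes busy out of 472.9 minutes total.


Utilization = busy / total × 100
= 298.5 / 472.9 × 100
= 63.1%


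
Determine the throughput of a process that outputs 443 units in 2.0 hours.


Throughput = units / time
= 443 / 2.0
= 221.5 units/hour


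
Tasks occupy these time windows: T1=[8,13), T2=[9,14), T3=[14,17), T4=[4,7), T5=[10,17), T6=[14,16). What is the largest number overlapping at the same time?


Check each time point for overlaps:
  t=10: 3 tasks active (T1, T2, T5)
Max concurrent = 3


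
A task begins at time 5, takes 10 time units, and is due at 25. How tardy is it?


Completion = start + processing = 5 + 10 = 15
Tardiness = max(0, C - d) = max(0, 15 - 25)
= max(0, -10)
= 0


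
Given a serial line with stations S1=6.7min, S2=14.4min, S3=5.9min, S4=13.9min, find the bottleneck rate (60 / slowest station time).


Bottleneck = longest station time
Station times: [6.7, 14.4, 5.9, 13.9]
Max = 14.4 min
Rate = 60 / 14.4
= 4.17 units/hour (bottleneck: 14.4min)


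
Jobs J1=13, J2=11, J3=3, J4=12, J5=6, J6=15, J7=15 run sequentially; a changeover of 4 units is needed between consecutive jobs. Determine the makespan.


Makespan = Σ processing + (n-1) × setup
= (13 + 11 + 3 + 12 + 6 + 15 + 15) + (7-1)×4
= 75 + 24
= 99 time units


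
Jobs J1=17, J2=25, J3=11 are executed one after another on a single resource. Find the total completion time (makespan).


Sequential makespan: sum all processing times
= 17 + 25 + 11
= 53 time units


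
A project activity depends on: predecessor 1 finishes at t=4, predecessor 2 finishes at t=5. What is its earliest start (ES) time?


ES = max of all predecessor completion times
Predecessors: [4, 5]
ES = max(4, 5)
= 5


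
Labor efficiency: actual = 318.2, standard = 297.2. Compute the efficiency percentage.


Efficiency = (actual / standard) × 100
= (318.2 / 297.2) × 100
= 107.1%


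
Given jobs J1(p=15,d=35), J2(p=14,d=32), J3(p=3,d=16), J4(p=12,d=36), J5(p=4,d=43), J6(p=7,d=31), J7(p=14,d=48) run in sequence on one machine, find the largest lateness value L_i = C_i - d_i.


Lateness per job (L = C - d):
  J1: C=15, d=35, L=-20
  J2: C=29, d=32, L=-3
  J3: C=32, d=16, L=16
  J4: C=44, d=36, L=8
  J5: C=48, d=43, L=5
  J6: C=55, d=31, L=24
  J7: C=69, d=48, L=21
Lmax = max(-20, -3, 16, 8, 5, 24, 21)
= 24


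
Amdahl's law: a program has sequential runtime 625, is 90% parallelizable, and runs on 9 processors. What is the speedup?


Amdahl's law: T_p = T × ((1-p) + p/N)
= 625 × ((1-0.9) + 0.9/9)
= 625 × (0.10 + 0.1000)
= 625 × 0.2000
= 125.00
Speedup = 625/125.00
= 5.00×


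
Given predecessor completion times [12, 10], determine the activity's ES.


ES = max of all predecessor completion times
Predecessors: [12, 10]
ES = max(12, 10)
= 12


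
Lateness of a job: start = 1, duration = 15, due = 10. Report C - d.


Completion = 1 + 15 = 16
Lateness = C - d = 16 - 10
= 6


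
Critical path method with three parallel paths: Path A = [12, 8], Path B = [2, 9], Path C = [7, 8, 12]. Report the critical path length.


Path A: 12 + 8 = 20
Path B: 2 + 9 = 11
Path C: 7 + 8 + 12 = 27
Critical path = longest = max(20, 11, 27)
= 27 (Path C)


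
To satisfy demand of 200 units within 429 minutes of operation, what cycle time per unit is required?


Cycle time = available time / demand
= 429 / 200
= 2.15 min/unit


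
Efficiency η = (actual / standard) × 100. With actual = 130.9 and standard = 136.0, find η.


Efficiency = (actual / standard) × 100
= (130.9 / 136.0) × 100
= 96.2%


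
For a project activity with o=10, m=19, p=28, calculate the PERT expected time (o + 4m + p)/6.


te = (o + 4m + p) / 6
= (10 + 4×19 + 28) / 6
= (10 + 76 + 28) / 6
= 114 / 6
= 19.00


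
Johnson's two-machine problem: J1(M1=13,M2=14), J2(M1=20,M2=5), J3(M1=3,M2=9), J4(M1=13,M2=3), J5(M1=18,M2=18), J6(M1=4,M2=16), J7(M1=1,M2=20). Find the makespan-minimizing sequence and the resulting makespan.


Johnson's rule:
Group 1 (M1≤M2, sort by M1): ['J7', 'J3', 'J6', 'J1', 'J5']
Group 2 (M1>M2, sort desc M2): ['J2', 'J4']
Sequence: J7 → J3 → J6 → J1 → J5 → J2 → J4
Makespan calculation:
  J7: M1 done=1, M2 done=21
  J3: M1 done=4, M2 done=30
  J6: M1 done=8, M2 done=46
  J1: M1 done=21, M2 done=60
  J5: M1 done=39, M2 done=78
  J2: M1 done=59, M2 done=83
  J4: M1 done=72, M2 done=86
= Sequence: J7 → J3 → J6 → J1 → J5 → J2 → J4, Makespan: 86


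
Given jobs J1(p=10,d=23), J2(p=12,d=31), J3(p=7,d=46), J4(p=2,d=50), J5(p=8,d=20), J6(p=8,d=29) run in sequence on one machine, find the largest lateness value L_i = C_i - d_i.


Lateness per job (L = C - d):
  J1: C=10, d=23, L=-13
  J2: C=22, d=31, L=-9
  J3: C=29, d=46, L=-17
  J4: C=31, d=50, L=-19
  J5: C=39, d=20, L=19
  J6: C=47, d=29, L=18
Lmax = max(-13, -9, -17, -19, 19, 18)
= 19


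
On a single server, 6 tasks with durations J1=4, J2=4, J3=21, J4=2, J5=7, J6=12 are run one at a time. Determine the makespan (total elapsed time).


Sequential makespan: sum all processing times
= 4 + 4 + 21 + 2 + 7 + 12
= 50 time units


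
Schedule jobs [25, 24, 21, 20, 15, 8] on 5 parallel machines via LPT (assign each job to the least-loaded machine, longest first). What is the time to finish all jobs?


Jobs (LPT sorted): [25, 24, 21, 20, 15, 8]
Machines: 5
  J=25 → Machine 1 (load: 0+25=25)
  J=24 → Machine 2 (load: 0+24=24)
  J=21 → Machine 3 (load: 0+21=21)
  J=20 → Machine 4 (load: 0+20=20)
  J=15 → Machine 5 (load: 0+15=15)
  J=8 → Machine 5 (load: 15+8=23)
Machine loads: [25, 24, 21, 20, 23]
Makespan = max = 25 time units


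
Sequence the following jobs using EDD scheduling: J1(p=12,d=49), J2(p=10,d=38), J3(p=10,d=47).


EDD: sort by earliest due date
  J2: d=38, p=10
  J3: d=47, p=10
  J1: d=49, p=12
Order: J2 → J3 → J1


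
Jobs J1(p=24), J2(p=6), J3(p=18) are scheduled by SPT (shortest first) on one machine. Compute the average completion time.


SPT order: J2 → J3 → J1
Completion times:
  J2: C=6
  J3: C=24
  J1: C=48
Sum = 78, n = 3
Mean flow = 78/3
= 26.00


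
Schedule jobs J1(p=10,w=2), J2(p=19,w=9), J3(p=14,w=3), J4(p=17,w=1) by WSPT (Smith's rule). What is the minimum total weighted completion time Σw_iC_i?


WSPT order (by p/w): J2 → J3 → J1 → J4
  J2: C=19, w·C=9×19=171
  J3: C=33, w·C=3×33=99
  J1: C=43, w·C=2×43=86
  J4: C=60, w·C=1×60=60
Σ w·C = 416
= 416


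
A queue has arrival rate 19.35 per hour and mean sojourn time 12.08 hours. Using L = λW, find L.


Little's law: L = λ × W
= 19.35 × 12.08
= 233.75


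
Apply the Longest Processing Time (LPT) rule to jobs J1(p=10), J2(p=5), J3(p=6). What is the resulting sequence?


LPT: sort by longest processing time first
  J1: p=10
  J3: p=6
  J2: p=5
Order: J1 → J3 → J2


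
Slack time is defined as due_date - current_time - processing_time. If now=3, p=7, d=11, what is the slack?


Slack = due - current_time - processing
= 11 - 3 - 7
= 1


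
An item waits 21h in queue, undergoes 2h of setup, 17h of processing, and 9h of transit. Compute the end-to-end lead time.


Lead time = queue + setup + processing + transit
= 21 + 2 + 17 + 9
= 49 hours


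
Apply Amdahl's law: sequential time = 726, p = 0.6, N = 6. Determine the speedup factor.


Amdahl's law: T_p = T × ((1-p) + p/N)
= 726 × ((1-0.6) + 0.6/6)
= 726 × (0.40 + 0.1000)
= 726 × 0.5000
= 363.00
Speedup = 726/363.00
= 2.00×


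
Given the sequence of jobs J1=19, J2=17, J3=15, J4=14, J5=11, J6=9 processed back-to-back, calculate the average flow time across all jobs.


Completion times:
  J1: completes at 19
  J2: completes at 36
  J3: completes at 51
  J4: completes at 65
  J5: completes at 76
  J6: completes at 85
Sum = 332
Average = 332/6
= 55.33


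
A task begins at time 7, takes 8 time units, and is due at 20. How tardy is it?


Completion = start + processing = 7 + 8 = 15
Tardiness = max(0, C - d) = max(0, 15 - 20)
= max(0, -5)
= 0


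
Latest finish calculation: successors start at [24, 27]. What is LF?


LF = min of all successor start times
Successors start at: [24, 27]
LF = min(24, 27)
= 24


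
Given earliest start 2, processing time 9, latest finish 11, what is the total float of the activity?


EF = ES + duration = 2 + 9 = 11
LS = LF - duration = 11 - 9 = 2
Total Float = LF - EF = 11 - 11
(or LS - ES = 2 - 2)
= 0


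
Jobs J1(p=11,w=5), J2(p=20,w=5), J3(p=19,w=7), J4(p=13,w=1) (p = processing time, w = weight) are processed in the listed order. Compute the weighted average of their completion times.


Completion times:
  J1: C=11, w×C=5×11=55
  J2: C=31, w×C=5×31=155
  J3: C=50, w×C=7×50=350
  J4: C=63, w×C=1×63=63
Sum w×C = 623
Sum w = 18
Weighted avg = 623/18
= 34.61


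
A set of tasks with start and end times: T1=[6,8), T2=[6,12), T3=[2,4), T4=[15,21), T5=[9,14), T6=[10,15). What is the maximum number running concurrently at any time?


Check each time point for overlaps:
  t=10: 3 tasks active (T2, T5, T6)
Max concurrent = 3


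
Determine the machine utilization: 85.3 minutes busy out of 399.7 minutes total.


Utilization = busy / total × 100
= 85.3 / 399.7 × 100
= 21.3%


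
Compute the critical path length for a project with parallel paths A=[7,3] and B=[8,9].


Path A: 7 + 3 = 10
Path B: 8 + 9 = 17
Critical path = longest = max(10, 17)
= 17 (Path B)


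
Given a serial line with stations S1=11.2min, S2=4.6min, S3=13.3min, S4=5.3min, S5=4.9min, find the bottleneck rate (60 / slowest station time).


Bottleneck = longest station time
Station times: [11.2, 4.6, 13.3, 5.3, 4.9]
Max = 13.3 min
Rate = 60 / 13.3
= 4.51 units/hour (bottleneck: 13.3min)


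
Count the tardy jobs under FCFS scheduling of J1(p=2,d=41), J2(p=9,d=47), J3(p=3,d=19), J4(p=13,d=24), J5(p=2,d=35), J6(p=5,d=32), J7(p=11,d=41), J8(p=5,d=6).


Completion vs due date:
  J1: C=2, d=41 → on time
  J2: C=11, d=47 → on time
  J3: C=14, d=19 → on time
  J4: C=27, d=24 → TARDY
  J5: C=29, d=35 → on time
  J6: C=34, d=32 → TARDY
  J7: C=45, d=41 → TARDY
  J8: C=50, d=6 → TARDY
Tardy jobs: J4, J6, J7, J8
Count = 4


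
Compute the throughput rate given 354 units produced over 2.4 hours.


Throughput = units / time
= 354 / 2.4
= 147.5 units/hour


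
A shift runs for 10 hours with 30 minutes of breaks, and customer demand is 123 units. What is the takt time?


Available = 10×60 - 30 = 570 min
Takt time = 570 / 123
= 4.63 min/unit


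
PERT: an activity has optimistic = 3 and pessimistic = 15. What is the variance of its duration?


σ² = ((p - o) / 6)² = (p - o)² / 36
= (15 - 3)² / 36
= 12² / 36
= 144 / 36
= 4.0000


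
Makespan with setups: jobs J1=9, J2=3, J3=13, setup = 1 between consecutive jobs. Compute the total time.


Makespan = Σ processing + (n-1) × setup
= (9 + 3 + 13) + (3-1)×1
= 25 + 2
= 27 time units


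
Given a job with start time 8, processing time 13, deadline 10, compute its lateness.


Completion = 8 + 13 = 21
Lateness = C - d = 21 - 10
= 11


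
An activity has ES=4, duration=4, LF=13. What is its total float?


EF = ES + duration = 4 + 4 = 8
LS = LF - duration = 13 - 4 = 9
Total Float = LF - EF = 13 - 8
(or LS - ES = 9 - 4)
= 5


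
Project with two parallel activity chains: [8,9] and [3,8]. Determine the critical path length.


Path A: 8 + 9 = 17
Path B: 3 + 8 = 11
Critical path = longest = max(17, 11)
= 17 (Path A)


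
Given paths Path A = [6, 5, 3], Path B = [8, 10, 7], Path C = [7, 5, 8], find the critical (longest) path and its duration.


Path A: 6 + 5 + 3 = 14
Path B: 8 + 10 + 7 = 25
Path C: 7 + 5 + 8 = 20
Critical path = longest = max(14, 25, 20)
= 25 (Path B)


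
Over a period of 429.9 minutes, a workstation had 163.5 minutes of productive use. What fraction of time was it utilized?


Utilization = busy / total × 100
= 163.5 / 429.9 × 100
= 38.0%
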